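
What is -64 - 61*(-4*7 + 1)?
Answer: 1583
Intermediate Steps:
-64 - 61*(-4*7 + 1) = -64 - 61*(-28 + 1) = -64 - 61*(-27) = -64 + 1647 = 1583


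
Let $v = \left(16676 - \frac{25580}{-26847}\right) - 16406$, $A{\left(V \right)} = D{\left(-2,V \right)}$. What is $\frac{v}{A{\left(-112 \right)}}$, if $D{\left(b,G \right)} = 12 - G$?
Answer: $\frac{3637135}{1664514} \approx 2.1851$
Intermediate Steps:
$A{\left(V \right)} = 12 - V$
$v = \frac{7274270}{26847}$ ($v = \left(16676 - - \frac{25580}{26847}\right) - 16406 = \left(16676 + \frac{25580}{26847}\right) - 16406 = \frac{447726152}{26847} - 16406 = \frac{7274270}{26847} \approx 270.95$)
$\frac{v}{A{\left(-112 \right)}} = \frac{7274270}{26847 \left(12 - -112\right)} = \frac{7274270}{26847 \left(12 + 112\right)} = \frac{7274270}{26847 \cdot 124} = \frac{7274270}{26847} \cdot \frac{1}{124} = \frac{3637135}{1664514}$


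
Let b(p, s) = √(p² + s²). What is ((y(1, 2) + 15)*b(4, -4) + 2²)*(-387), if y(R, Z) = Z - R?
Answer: -1548 - 24768*√2 ≈ -36575.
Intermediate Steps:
((y(1, 2) + 15)*b(4, -4) + 2²)*(-387) = (((2 - 1*1) + 15)*√(4² + (-4)²) + 2²)*(-387) = (((2 - 1) + 15)*√(16 + 16) + 4)*(-387) = ((1 + 15)*√32 + 4)*(-387) = (16*(4*√2) + 4)*(-387) = (64*√2 + 4)*(-387) = (4 + 64*√2)*(-387) = -1548 - 24768*√2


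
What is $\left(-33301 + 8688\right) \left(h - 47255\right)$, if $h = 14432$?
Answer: $807872499$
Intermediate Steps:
$\left(-33301 + 8688\right) \left(h - 47255\right) = \left(-33301 + 8688\right) \left(14432 - 47255\right) = \left(-24613\right) \left(-32823\right) = 807872499$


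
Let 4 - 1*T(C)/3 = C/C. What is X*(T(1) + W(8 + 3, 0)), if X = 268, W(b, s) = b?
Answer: 5360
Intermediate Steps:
T(C) = 9 (T(C) = 12 - 3*C/C = 12 - 3*1 = 12 - 3 = 9)
X*(T(1) + W(8 + 3, 0)) = 268*(9 + (8 + 3)) = 268*(9 + 11) = 268*20 = 5360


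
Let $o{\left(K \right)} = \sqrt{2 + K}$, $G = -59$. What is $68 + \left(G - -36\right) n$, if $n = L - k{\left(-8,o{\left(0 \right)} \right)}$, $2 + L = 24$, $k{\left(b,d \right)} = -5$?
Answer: $-553$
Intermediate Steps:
$L = 22$ ($L = -2 + 24 = 22$)
$n = 27$ ($n = 22 - -5 = 22 + 5 = 27$)
$68 + \left(G - -36\right) n = 68 + \left(-59 - -36\right) 27 = 68 + \left(-59 + 36\right) 27 = 68 - 621 = -553$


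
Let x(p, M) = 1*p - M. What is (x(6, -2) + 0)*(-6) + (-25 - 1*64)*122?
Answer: -10906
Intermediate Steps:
x(p, M) = p - M
(x(6, -2) + 0)*(-6) + (-25 - 1*64)*122 = ((6 - 1*(-2)) + 0)*(-6) + (-25 - 1*64)*122 = ((6 + 2) + 0)*(-6) + (-25 - 64)*122 = (8 + 0)*(-6) - 89*122 = 8*(-6) - 10858 = -48 - 10858 = -10906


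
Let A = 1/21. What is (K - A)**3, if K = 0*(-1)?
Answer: -1/9261 ≈ -0.00010798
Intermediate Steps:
K = 0
A = 1/21 ≈ 0.047619
(K - A)**3 = (0 - 1*1/21)**3 = (0 - 1/21)**3 = (-1/21)**3 = -1/9261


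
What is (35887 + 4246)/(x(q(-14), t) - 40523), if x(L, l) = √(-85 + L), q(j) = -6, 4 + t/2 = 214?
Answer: -232329937/234587660 - 40133*I*√91/1642113620 ≈ -0.99038 - 0.00023314*I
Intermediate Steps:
t = 420 (t = -8 + 2*214 = -8 + 428 = 420)
(35887 + 4246)/(x(q(-14), t) - 40523) = (35887 + 4246)/(√(-85 - 6) - 40523) = 40133/(√(-91) - 40523) = 40133/(I*√91 - 40523) = 40133/(-40523 + I*√91)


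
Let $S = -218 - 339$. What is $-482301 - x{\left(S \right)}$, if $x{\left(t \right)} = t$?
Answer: $-481744$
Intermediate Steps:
$S = -557$ ($S = -218 - 339 = -557$)
$-482301 - x{\left(S \right)} = -482301 - -557 = -482301 + 557 = -481744$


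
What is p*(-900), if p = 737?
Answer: -663300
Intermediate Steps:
p*(-900) = 737*(-900) = -663300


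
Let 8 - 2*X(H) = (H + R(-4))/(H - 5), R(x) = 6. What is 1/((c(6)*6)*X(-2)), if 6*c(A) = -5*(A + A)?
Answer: -7/1800 ≈ -0.0038889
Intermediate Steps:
X(H) = 4 - (6 + H)/(2*(-5 + H)) (X(H) = 4 - (H + 6)/(2*(H - 5)) = 4 - (6 + H)/(2*(-5 + H)))
c(A) = -5*A/3 (c(A) = (-5*(A + A))/6 = (-10*A)/6 = -5*A/3)
1/((c(6)*6)*X(-2)) = 1/((-5/3*6*6)*((-46 + 7*(-2))/(2*(-5 - 2)))) = 1/((-10*6)*((1/2)*(-46 - 14)/(-7))) = 1/(-30*(-1)*(-60)/7) = 1/(-60*30/7) = 1/(-1800/7) = -7/1800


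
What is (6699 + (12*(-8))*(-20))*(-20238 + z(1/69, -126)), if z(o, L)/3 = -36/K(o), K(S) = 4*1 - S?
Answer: -48032842338/275 ≈ -1.7466e+8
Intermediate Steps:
K(S) = 4 - S
z(o, L) = -108/(4 - o) (z(o, L) = 3*(-36/(4 - o)) = -108/(4 - o))
(6699 + (12*(-8))*(-20))*(-20238 + z(1/69, -126)) = (6699 + (12*(-8))*(-20))*(-20238 + 108/(-4 + 1/69)) = (6699 - 96*(-20))*(-20238 + 108/(-4 + 1/69)) = (6699 + 1920)*(-20238 + 108/(-275/69)) = 8619*(-20238 + 108*(-69/275)) = 8619*(-20238 - 7452/275) = 8619*(-5572902/275) = -48032842338/275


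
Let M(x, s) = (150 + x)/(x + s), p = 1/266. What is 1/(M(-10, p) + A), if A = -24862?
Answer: -2659/66145298 ≈ -4.0199e-5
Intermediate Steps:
p = 1/266 ≈ 0.0037594
M(x, s) = (150 + x)/(s + x)
1/(M(-10, p) + A) = 1/((150 - 10)/(1/266 - 10) - 24862) = 1/(140/(-2659/266) - 24862) = 1/(-266/2659*140 - 24862) = 1/(-37240/2659 - 24862) = 1/(-66145298/2659) = -2659/66145298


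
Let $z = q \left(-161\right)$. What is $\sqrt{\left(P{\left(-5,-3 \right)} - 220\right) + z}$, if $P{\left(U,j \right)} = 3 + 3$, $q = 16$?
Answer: $3 i \sqrt{310} \approx 52.82 i$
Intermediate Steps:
$P{\left(U,j \right)} = 6$
$z = -2576$ ($z = 16 \left(-161\right) = -2576$)
$\sqrt{\left(P{\left(-5,-3 \right)} - 220\right) + z} = \sqrt{\left(6 - 220\right) - 2576} = \sqrt{-214 - 2576} = \sqrt{-2790} = 3 i \sqrt{310}$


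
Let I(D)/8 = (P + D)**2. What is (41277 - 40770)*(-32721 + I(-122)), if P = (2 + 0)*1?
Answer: 41816853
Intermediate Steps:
P = 2 (P = 2*1 = 2)
I(D) = 8*(2 + D)**2
(41277 - 40770)*(-32721 + I(-122)) = (41277 - 40770)*(-32721 + 8*(2 - 122)**2) = 507*(-32721 + 8*(-120)**2) = 507*(-32721 + 8*14400) = 507*(-32721 + 115200) = 507*82479 = 41816853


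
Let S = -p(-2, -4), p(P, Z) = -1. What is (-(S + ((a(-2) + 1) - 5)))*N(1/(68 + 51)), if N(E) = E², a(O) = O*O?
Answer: -1/14161 ≈ -7.0616e-5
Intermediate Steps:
a(O) = O²
S = 1 (S = -1*(-1) = 1)
(-(S + ((a(-2) + 1) - 5)))*N(1/(68 + 51)) = (-(1 + (((-2)² + 1) - 5)))*(1/(68 + 51))² = (-(1 + ((4 + 1) - 5)))*(1/119)² = (-(1 + (5 - 5)))*(1/119)² = -(1 + 0)*(1/14161) = -1*1*(1/14161) = -1*1/14161 = -1/14161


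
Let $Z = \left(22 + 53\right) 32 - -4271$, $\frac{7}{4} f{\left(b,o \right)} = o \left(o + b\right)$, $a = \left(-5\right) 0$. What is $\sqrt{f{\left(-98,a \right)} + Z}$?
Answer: $\sqrt{6671} \approx 81.676$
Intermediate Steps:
$a = 0$
$f{\left(b,o \right)} = \frac{4 o \left(b + o\right)}{7}$ ($f{\left(b,o \right)} = \frac{4 o \left(o + b\right)}{7} = \frac{4 o \left(b + o\right)}{7}$)
$Z = 6671$ ($Z = 75 \cdot 32 + 4271 = 2400 + 4271 = 6671$)
$\sqrt{f{\left(-98,a \right)} + Z} = \sqrt{\frac{4}{7} \cdot 0 \left(-98 + 0\right) + 6671} = \sqrt{\frac{4}{7} \cdot 0 \left(-98\right) + 6671} = \sqrt{0 + 6671} = \sqrt{6671}$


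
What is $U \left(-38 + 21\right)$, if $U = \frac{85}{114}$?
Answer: $- \frac{1445}{114} \approx -12.675$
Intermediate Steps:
$U = \frac{85}{114}$ ($U = 85 \cdot \frac{1}{114} = \frac{85}{114} \approx 0.74561$)
$U \left(-38 + 21\right) = \frac{85 \left(-38 + 21\right)}{114} = \frac{85}{114} \left(-17\right) = - \frac{1445}{114}$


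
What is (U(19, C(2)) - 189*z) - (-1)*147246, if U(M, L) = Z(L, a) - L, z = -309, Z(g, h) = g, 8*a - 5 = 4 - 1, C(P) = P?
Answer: 205647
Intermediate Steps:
a = 1 (a = 5/8 + (4 - 1)/8 = 5/8 + (⅛)*3 = 5/8 + 3/8 = 1)
U(M, L) = 0 (U(M, L) = L - L = 0)
(U(19, C(2)) - 189*z) - (-1)*147246 = (0 - 189*(-309)) - (-1)*147246 = (0 + 58401) - 1*(-147246) = 58401 + 147246 = 205647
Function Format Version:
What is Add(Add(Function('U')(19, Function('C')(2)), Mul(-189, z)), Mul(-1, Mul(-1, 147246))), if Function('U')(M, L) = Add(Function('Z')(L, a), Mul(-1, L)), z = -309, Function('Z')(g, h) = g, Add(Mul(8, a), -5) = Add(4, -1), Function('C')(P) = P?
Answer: 205647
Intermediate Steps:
a = 1 (a = Add(Rational(5, 8), Mul(Rational(1, 8), Add(4, -1))) = Add(Rational(5, 8), Mul(Rational(1, 8), 3)) = Add(Rational(5, 8), Rational(3, 8)) = 1)
Function('U')(M, L) = 0 (Function('U')(M, L) = Add(L, Mul(-1, L)) = 0)
Add(Add(Function('U')(19, Function('C')(2)), Mul(-189, z)), Mul(-1, Mul(-1, 147246))) = Add(Add(0, Mul(-189, -309)), Mul(-1, Mul(-1, 147246))) = Add(Add(0, 58401), Mul(-1, -147246)) = Add(58401, 147246) = 205647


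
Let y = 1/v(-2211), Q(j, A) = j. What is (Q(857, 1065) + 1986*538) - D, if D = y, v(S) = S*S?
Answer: 5227417718324/4888521 ≈ 1.0693e+6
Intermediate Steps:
v(S) = S**2
y = 1/4888521 (y = 1/((-2211)**2) = 1/4888521 ≈ 2.0456e-7)
D = 1/4888521 ≈ 2.0456e-7
(Q(857, 1065) + 1986*538) - D = (857 + 1986*538) - 1*1/4888521 = (857 + 1068468) - 1/4888521 = 1069325 - 1/4888521 = 5227417718324/4888521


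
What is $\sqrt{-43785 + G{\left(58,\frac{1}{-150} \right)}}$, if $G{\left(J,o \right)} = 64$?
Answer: $i \sqrt{43721} \approx 209.1 i$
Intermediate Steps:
$\sqrt{-43785 + G{\left(58,\frac{1}{-150} \right)}} = \sqrt{-43785 + 64} = \sqrt{-43721} = i \sqrt{43721}$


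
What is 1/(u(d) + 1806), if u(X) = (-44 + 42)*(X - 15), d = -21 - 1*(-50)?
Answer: 1/1778 ≈ 0.00056243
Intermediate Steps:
d = 29 (d = -21 + 50 = 29)
u(X) = 30 - 2*X (u(X) = -2*(-15 + X) = 30 - 2*X)
1/(u(d) + 1806) = 1/((30 - 2*29) + 1806) = 1/((30 - 58) + 1806) = 1/(-28 + 1806) = 1/1778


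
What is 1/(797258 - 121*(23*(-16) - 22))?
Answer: 1/844448 ≈ 1.1842e-6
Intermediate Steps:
1/(797258 - 121*(23*(-16) - 22)) = 1/(797258 - 121*(-368 - 22)) = 1/(797258 - 121*(-390)) = 1/(797258 + 47190) = 1/844448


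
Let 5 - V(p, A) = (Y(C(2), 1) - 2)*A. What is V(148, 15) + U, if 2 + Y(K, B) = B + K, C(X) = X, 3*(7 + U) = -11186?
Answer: -11147/3 ≈ -3715.7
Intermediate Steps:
U = -11207/3 (U = -7 + (⅓)*(-11186) = -7 - 11186/3 = -11207/3 ≈ -3735.7)
Y(K, B) = -2 + B + K (Y(K, B) = -2 + (B + K) = -2 + B + K)
V(p, A) = 5 + A (V(p, A) = 5 - ((-2 + 1 + 2) - 2)*A = 5 - (1 - 2)*A = 5 - (-1)*A = 5 + A)
V(148, 15) + U = (5 + 15) - 11207/3 = 20 - 11207/3 = -11147/3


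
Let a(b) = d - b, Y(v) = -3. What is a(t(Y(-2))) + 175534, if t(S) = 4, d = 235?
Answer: 175765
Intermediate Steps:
a(b) = 235 - b
a(t(Y(-2))) + 175534 = (235 - 1*4) + 175534 = (235 - 4) + 175534 = 231 + 175534 = 175765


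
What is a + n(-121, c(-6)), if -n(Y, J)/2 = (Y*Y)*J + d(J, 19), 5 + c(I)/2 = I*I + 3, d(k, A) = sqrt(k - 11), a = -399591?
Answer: -2390767 - 2*sqrt(57) ≈ -2.3908e+6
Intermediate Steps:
d(k, A) = sqrt(-11 + k)
c(I) = -4 + 2*I**2 (c(I) = -10 + 2*(I*I + 3) = -10 + 2*(I**2 + 3) = -10 + 2*(3 + I**2) = -10 + (6 + 2*I**2) = -4 + 2*I**2)
n(Y, J) = -2*sqrt(-11 + J) - 2*J*Y**2 (n(Y, J) = -2*((Y*Y)*J + sqrt(-11 + J)) = -2*(Y**2*J + sqrt(-11 + J)) = -2*(J*Y**2 + sqrt(-11 + J)) = -2*(sqrt(-11 + J) + J*Y**2) = -2*sqrt(-11 + J) - 2*J*Y**2)
a + n(-121, c(-6)) = -399591 + (-2*sqrt(-11 + (-4 + 2*(-6)**2)) - 2*(-4 + 2*(-6)**2)*(-121)**2) = -399591 + (-2*sqrt(-11 + (-4 + 2*36)) - 2*(-4 + 2*36)*14641) = -399591 + (-2*sqrt(-11 + (-4 + 72)) - 2*(-4 + 72)*14641) = -399591 + (-2*sqrt(-11 + 68) - 2*68*14641) = -399591 + (-2*sqrt(57) - 1991176) = -399591 + (-1991176 - 2*sqrt(57)) = -2390767 - 2*sqrt(57)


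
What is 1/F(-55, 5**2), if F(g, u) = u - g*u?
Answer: 1/1400 ≈ 0.00071429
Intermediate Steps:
F(g, u) = u - g*u
1/F(-55, 5**2) = 1/(5**2*(1 - 1*(-55))) = 1/(25*(1 + 55)) = 1/(25*56) = 1/1400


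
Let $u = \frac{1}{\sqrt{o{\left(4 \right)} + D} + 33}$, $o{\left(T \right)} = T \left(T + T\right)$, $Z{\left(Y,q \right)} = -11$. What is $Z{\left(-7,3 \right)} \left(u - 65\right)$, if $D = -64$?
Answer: $\frac{801152}{1121} + \frac{44 i \sqrt{2}}{1121} \approx 714.68 + 0.055509 i$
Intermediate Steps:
$o{\left(T \right)} = 2 T^{2}$ ($o{\left(T \right)} = T 2 T = 2 T^{2}$)
$u = \frac{1}{33 + 4 i \sqrt{2}}$ ($u = \frac{1}{\sqrt{2 \cdot 4^{2} - 64} + 33} = \frac{1}{\sqrt{2 \cdot 16 - 64} + 33} = \frac{1}{\sqrt{32 - 64} + 33} = \frac{1}{\sqrt{-32} + 33} = \frac{1}{4 i \sqrt{2} + 33} = \frac{1}{33 + 4 i \sqrt{2}} \approx 0.029438 - 0.0050463 i$)
$Z{\left(-7,3 \right)} \left(u - 65\right) = - 11 \left(\left(\frac{33}{1121} - \frac{4 i \sqrt{2}}{1121}\right) - 65\right) = - 11 \left(- \frac{72832}{1121} - \frac{4 i \sqrt{2}}{1121}\right) = \frac{801152}{1121} + \frac{44 i \sqrt{2}}{1121}$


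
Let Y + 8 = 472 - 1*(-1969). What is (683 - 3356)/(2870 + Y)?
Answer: -2673/5303 ≈ -0.50405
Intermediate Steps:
Y = 2433 (Y = -8 + (472 - 1*(-1969)) = -8 + (472 + 1969) = -8 + 2441 = 2433)
(683 - 3356)/(2870 + Y) = (683 - 3356)/(2870 + 2433) = -2673/5303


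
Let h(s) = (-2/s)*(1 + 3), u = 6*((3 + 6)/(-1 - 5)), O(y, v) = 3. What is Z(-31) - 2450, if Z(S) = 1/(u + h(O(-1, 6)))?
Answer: -85753/35 ≈ -2450.1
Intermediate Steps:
u = -9 (u = 6*(9/(-6)) = 6*(9*(-1/6)) = 6*(-3/2) = -9)
h(s) = -8/s (h(s) = -2/s*4 = -8/s)
Z(S) = -3/35 (Z(S) = 1/(-9 - 8/3) = 1/(-35/3) = -3/35)
Z(-31) - 2450 = -3/35 - 2450 = -85753/35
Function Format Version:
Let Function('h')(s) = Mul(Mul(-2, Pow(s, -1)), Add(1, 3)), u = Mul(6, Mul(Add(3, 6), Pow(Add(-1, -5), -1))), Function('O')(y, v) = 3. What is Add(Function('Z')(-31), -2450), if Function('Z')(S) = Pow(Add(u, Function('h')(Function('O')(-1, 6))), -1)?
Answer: Rational(-85753, 35) ≈ -2450.1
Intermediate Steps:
u = -9 (u = Mul(6, Mul(9, Pow(-6, -1))) = Mul(6, Mul(9, Rational(-1, 6))) = Mul(6, Rational(-3, 2)) = -9)
Function('h')(s) = Mul(-8, Pow(s, -1)) (Function('h')(s) = Mul(Mul(-2, Pow(s, -1)), 4) = Mul(-8, Pow(s, -1)))
Function('Z')(S) = Rational(-3, 35) (Function('Z')(S) = Pow(Add(-9, Mul(-8, Pow(3, -1))), -1) = Pow(Add(-9, Mul(-8, Rational(1, 3))), -1) = Pow(Add(-9, Rational(-8, 3)), -1) = Pow(Rational(-35, 3), -1) = Rational(-3, 35))
Add(Function('Z')(-31), -2450) = Add(Rational(-3, 35), -2450) = Rational(-85753, 35)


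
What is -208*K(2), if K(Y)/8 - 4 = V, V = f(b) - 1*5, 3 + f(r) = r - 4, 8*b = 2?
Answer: 12896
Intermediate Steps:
b = 1/4 (b = (1/8)*2 = 1/4 ≈ 0.25000)
f(r) = -7 + r (f(r) = -3 + (r - 4) = -3 + (-4 + r) = -7 + r)
V = -47/4 (V = (-7 + 1/4) - 1*5 = -27/4 - 5 = -47/4 ≈ -11.750)
K(Y) = -62 (K(Y) = 32 + 8*(-47/4) = 32 - 94 = -62)
-208*K(2) = -208*(-62) = 12896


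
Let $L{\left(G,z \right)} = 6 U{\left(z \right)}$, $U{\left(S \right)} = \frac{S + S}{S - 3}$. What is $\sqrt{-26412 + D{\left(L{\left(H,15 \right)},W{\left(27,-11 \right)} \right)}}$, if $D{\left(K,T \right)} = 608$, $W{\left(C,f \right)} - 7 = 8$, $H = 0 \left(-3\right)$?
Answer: $2 i \sqrt{6451} \approx 160.64 i$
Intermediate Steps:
$H = 0$
$U{\left(S \right)} = \frac{2 S}{-3 + S}$
$L{\left(G,z \right)} = \frac{12 z}{-3 + z}$ ($L{\left(G,z \right)} = 6 \frac{2 z}{-3 + z} = \frac{12 z}{-3 + z}$)
$W{\left(C,f \right)} = 15$ ($W{\left(C,f \right)} = 7 + 8 = 15$)
$\sqrt{-26412 + D{\left(L{\left(H,15 \right)},W{\left(27,-11 \right)} \right)}} = \sqrt{-26412 + 608} = \sqrt{-25804} = 2 i \sqrt{6451}$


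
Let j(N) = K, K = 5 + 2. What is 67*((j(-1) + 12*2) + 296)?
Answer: 21909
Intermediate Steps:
K = 7
j(N) = 7
67*((j(-1) + 12*2) + 296) = 67*((7 + 12*2) + 296) = 67*((7 + 24) + 296) = 67*(31 + 296) = 67*327 = 21909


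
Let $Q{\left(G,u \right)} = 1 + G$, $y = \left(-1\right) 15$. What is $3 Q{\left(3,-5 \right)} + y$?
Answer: $-3$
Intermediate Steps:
$y = -15$
$3 Q{\left(3,-5 \right)} + y = 3 \left(1 + 3\right) - 15 = 3 \cdot 4 - 15 = 12 - 15 = -3$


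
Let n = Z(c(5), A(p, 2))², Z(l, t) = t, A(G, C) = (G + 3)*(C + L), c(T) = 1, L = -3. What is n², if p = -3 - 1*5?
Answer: 625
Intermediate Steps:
p = -8 (p = -3 - 5 = -8)
A(G, C) = (-3 + C)*(3 + G) (A(G, C) = (G + 3)*(C - 3) = (3 + G)*(-3 + C) = (-3 + C)*(3 + G))
n = 25 (n = (-9 - 3*(-8) + 3*2 + 2*(-8))² = (-9 + 24 + 6 - 16)² = 5² = 25)
n² = 25² = 625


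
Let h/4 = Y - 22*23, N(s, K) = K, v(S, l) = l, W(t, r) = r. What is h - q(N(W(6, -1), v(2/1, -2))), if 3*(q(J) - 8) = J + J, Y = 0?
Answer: -6092/3 ≈ -2030.7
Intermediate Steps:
h = -2024 (h = 4*(0 - 22*23) = 4*(0 - 506) = 4*(-506) = -2024)
q(J) = 8 + 2*J/3 (q(J) = 8 + (J + J)/3 = 8 + (2*J)/3 = 8 + 2*J/3)
h - q(N(W(6, -1), v(2/1, -2))) = -2024 - (8 + (⅔)*(-2)) = -2024 - (8 - 4/3) = -2024 - 1*20/3 = -2024 - 20/3 = -6092/3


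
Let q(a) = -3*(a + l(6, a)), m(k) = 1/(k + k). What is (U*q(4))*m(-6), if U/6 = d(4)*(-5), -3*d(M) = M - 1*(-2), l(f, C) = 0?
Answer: 60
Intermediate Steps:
d(M) = -⅔ - M/3 (d(M) = -(M - 1*(-2))/3 = -(M + 2)/3 = -(2 + M)/3 = -⅔ - M/3)
m(k) = 1/(2*k)
q(a) = -3*a (q(a) = -3*(a + 0) = -3*a)
U = 60 (U = 6*((-⅔ - ⅓*4)*(-5)) = 6*((-⅔ - 4/3)*(-5)) = 6*(-2*(-5)) = 6*10 = 60)
(U*q(4))*m(-6) = (60*(-3*4))*((½)/(-6)) = (60*(-12))*((½)*(-⅙)) = -720*(-1/12) = 60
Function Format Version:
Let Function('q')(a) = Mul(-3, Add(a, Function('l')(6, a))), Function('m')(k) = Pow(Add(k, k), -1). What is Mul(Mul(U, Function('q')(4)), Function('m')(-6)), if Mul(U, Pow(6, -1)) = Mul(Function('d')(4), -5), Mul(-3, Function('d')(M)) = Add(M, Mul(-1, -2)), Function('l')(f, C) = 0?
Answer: 60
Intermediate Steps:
Function('d')(M) = Add(Rational(-2, 3), Mul(Rational(-1, 3), M)) (Function('d')(M) = Mul(Rational(-1, 3), Add(M, Mul(-1, -2))) = Mul(Rational(-1, 3), Add(M, 2)) = Mul(Rational(-1, 3), Add(2, M)) = Add(Rational(-2, 3), Mul(Rational(-1, 3), M)))
Function('m')(k) = Mul(Rational(1, 2), Pow(k, -1)) (Function('m')(k) = Pow(Mul(2, k), -1) = Mul(Rational(1, 2), Pow(k, -1)))
Function('q')(a) = Mul(-3, a) (Function('q')(a) = Mul(-3, Add(a, 0)) = Mul(-3, a))
U = 60 (U = Mul(6, Mul(Add(Rational(-2, 3), Mul(Rational(-1, 3), 4)), -5)) = Mul(6, Mul(Add(Rational(-2, 3), Rational(-4, 3)), -5)) = Mul(6, Mul(-2, -5)) = Mul(6, 10) = 60)
Mul(Mul(U, Function('q')(4)), Function('m')(-6)) = Mul(Mul(60, Mul(-3, 4)), Mul(Rational(1, 2), Pow(-6, -1))) = Mul(Mul(60, -12), Mul(Rational(1, 2), Rational(-1, 6))) = Mul(-720, Rational(-1, 12)) = 60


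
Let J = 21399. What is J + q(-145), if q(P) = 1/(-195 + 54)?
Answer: 3017258/141 ≈ 21399.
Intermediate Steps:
q(P) = -1/141 (q(P) = 1/(-141) = -1/141)
J + q(-145) = 21399 - 1/141 = 3017258/141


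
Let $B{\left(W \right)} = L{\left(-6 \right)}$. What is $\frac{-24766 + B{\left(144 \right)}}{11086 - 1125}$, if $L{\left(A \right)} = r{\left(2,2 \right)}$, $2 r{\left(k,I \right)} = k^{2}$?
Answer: $- \frac{24764}{9961} \approx -2.4861$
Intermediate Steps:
$r{\left(k,I \right)} = \frac{k^{2}}{2}$
$L{\left(A \right)} = 2$ ($L{\left(A \right)} = \frac{2^{2}}{2} = \frac{1}{2} \cdot 4 = 2$)
$B{\left(W \right)} = 2$
$\frac{-24766 + B{\left(144 \right)}}{11086 - 1125} = \frac{-24766 + 2}{11086 - 1125} = - \frac{24764}{9961}$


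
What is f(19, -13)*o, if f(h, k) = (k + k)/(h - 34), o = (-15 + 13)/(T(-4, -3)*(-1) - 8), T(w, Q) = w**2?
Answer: 13/90 ≈ 0.14444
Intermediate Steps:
o = 1/12 (o = (-15 + 13)/((-4)**2*(-1) - 8) = -2/(16*(-1) - 8) = -2/(-16 - 8) = -2/(-24) = -2*(-1/24) = 1/12 ≈ 0.083333)
f(h, k) = 2*k/(-34 + h) (f(h, k) = (2*k)/(-34 + h) = 2*k/(-34 + h))
f(19, -13)*o = (2*(-13)/(-34 + 19))*(1/12) = (2*(-13)/(-15))*(1/12) = (2*(-13)*(-1/15))*(1/12) = (26/15)*(1/12) = 13/90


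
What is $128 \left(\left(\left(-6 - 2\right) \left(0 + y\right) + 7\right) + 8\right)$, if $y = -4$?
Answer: $6016$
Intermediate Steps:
$128 \left(\left(\left(-6 - 2\right) \left(0 + y\right) + 7\right) + 8\right) = 128 \left(\left(\left(-6 - 2\right) \left(0 - 4\right) + 7\right) + 8\right) = 128 \left(\left(\left(-8\right) \left(-4\right) + 7\right) + 8\right) = 128 \left(\left(32 + 7\right) + 8\right) = 128 \left(39 + 8\right) = 128 \cdot 47 = 6016$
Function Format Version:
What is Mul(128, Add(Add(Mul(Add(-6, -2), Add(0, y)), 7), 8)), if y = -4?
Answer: 6016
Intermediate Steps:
Mul(128, Add(Add(Mul(Add(-6, -2), Add(0, y)), 7), 8)) = Mul(128, Add(Add(Mul(Add(-6, -2), Add(0, -4)), 7), 8)) = Mul(128, Add(Add(Mul(-8, -4), 7), 8)) = Mul(128, Add(Add(32, 7), 8)) = Mul(128, Add(39, 8)) = Mul(128, 47) = 6016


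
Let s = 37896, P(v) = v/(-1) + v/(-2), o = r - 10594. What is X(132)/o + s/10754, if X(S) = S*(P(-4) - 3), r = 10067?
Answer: 7856304/2833679 ≈ 2.7725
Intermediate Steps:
o = -527 (o = 10067 - 10594 = -527)
P(v) = -3*v/2 (P(v) = v*(-1) + v*(-1/2) = -v - v/2 = -3*v/2)
X(S) = 3*S (X(S) = S*(-3/2*(-4) - 3) = S*(6 - 3) = S*3 = 3*S)
X(132)/o + s/10754 = (3*132)/(-527) + 37896/10754 = 396*(-1/527) + 37896*(1/10754) = -396/527 + 18948/5377 = 7856304/2833679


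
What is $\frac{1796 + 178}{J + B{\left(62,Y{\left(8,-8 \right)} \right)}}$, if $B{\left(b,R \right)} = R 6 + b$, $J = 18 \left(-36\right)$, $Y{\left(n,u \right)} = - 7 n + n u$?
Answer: $- \frac{987}{653} \approx -1.5115$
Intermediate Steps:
$J = -648$
$B{\left(b,R \right)} = b + 6 R$ ($B{\left(b,R \right)} = 6 R + b = b + 6 R$)
$\frac{1796 + 178}{J + B{\left(62,Y{\left(8,-8 \right)} \right)}} = \frac{1796 + 178}{-648 + \left(62 + 6 \cdot 8 \left(-7 - 8\right)\right)} = \frac{1974}{-648 + \left(62 + 6 \cdot 8 \left(-15\right)\right)} = \frac{1974}{-648 + \left(62 + 6 \left(-120\right)\right)} = \frac{1974}{-648 + \left(62 - 720\right)} = \frac{1974}{-648 - 658} = \frac{1974}{-1306} = 1974 \left(- \frac{1}{1306}\right) = - \frac{987}{653}$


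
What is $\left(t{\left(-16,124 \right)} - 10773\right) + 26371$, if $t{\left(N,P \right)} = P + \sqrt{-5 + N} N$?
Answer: $15722 - 16 i \sqrt{21} \approx 15722.0 - 73.321 i$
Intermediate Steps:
$t{\left(N,P \right)} = P + N \sqrt{-5 + N}$
$\left(t{\left(-16,124 \right)} - 10773\right) + 26371 = \left(\left(124 - 16 \sqrt{-5 - 16}\right) - 10773\right) + 26371 = \left(\left(124 - 16 \sqrt{-21}\right) - 10773\right) + 26371 = \left(\left(124 - 16 i \sqrt{21}\right) - 10773\right) + 26371 = \left(-10649 - 16 i \sqrt{21}\right) + 26371 = 15722 - 16 i \sqrt{21}$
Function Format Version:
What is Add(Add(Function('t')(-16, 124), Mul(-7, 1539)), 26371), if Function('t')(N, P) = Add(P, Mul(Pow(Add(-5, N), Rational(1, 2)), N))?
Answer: Add(15722, Mul(-16, I, Pow(21, Rational(1, 2)))) ≈ Add(15722., Mul(-73.321, I))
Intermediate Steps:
Function('t')(N, P) = Add(P, Mul(N, Pow(Add(-5, N), Rational(1, 2))))
Add(Add(Function('t')(-16, 124), Mul(-7, 1539)), 26371) = Add(Add(Add(124, Mul(-16, Pow(Add(-5, -16), Rational(1, 2)))), Mul(-7, 1539)), 26371) = Add(Add(Add(124, Mul(-16, Pow(-21, Rational(1, 2)))), -10773), 26371) = Add(Add(Add(124, Mul(-16, Mul(I, Pow(21, Rational(1, 2))))), -10773), 26371) = Add(Add(Add(124, Mul(-16, I, Pow(21, Rational(1, 2)))), -10773), 26371) = Add(Add(-10649, Mul(-16, I, Pow(21, Rational(1, 2)))), 26371) = Add(15722, Mul(-16, I, Pow(21, Rational(1, 2))))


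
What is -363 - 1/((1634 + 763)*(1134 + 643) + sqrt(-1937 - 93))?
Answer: (-363*sqrt(2030) + 1546187248*I)/(sqrt(2030) - 4259469*I) ≈ -363.0 + 1.819e-12*I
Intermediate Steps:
-363 - 1/((1634 + 763)*(1134 + 643) + sqrt(-1937 - 93)) = -363 - 1/(2397*1777 + sqrt(-2030)) = -363 - 1/(4259469 + I*sqrt(2030))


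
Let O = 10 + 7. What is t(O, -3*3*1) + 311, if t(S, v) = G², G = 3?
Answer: 320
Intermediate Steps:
O = 17
t(S, v) = 9 (t(S, v) = 3² = 9)
t(O, -3*3*1) + 311 = 9 + 311 = 320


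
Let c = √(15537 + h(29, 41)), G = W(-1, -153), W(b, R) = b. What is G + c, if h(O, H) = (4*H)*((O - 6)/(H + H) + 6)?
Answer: -1 + √16567 ≈ 127.71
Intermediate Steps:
G = -1
h(O, H) = 4*H*(6 + (-6 + O)/(2*H)) (h(O, H) = (4*H)*((-6 + O)/((2*H)) + 6) = (4*H)*((-6 + O)*(1/(2*H)) + 6) = (4*H)*((-6 + O)/(2*H) + 6) = (4*H)*(6 + (-6 + O)/(2*H)) = 4*H*(6 + (-6 + O)/(2*H)))
c = √16567 (c = √(15537 + (-12 + 2*29 + 24*41)) = √(15537 + (-12 + 58 + 984)) = √(15537 + 1030) = √16567 ≈ 128.71)
G + c = -1 + √16567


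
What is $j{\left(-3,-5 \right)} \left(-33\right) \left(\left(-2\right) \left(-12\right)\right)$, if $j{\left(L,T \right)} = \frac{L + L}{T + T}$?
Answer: $- \frac{2376}{5} \approx -475.2$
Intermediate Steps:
$j{\left(L,T \right)} = \frac{L}{T}$ ($j{\left(L,T \right)} = \frac{2 L}{2 T} = 2 L \frac{1}{2 T} = \frac{L}{T}$)
$j{\left(-3,-5 \right)} \left(-33\right) \left(\left(-2\right) \left(-12\right)\right) = - \frac{3}{-5} \left(-33\right) \left(\left(-2\right) \left(-12\right)\right) = \left(-3\right) \left(- \frac{1}{5}\right) \left(-33\right) 24 = \frac{3}{5} \left(-33\right) 24 = \left(- \frac{99}{5}\right) 24 = - \frac{2376}{5}$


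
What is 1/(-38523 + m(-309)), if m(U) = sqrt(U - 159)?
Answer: -12841/494673999 - 2*I*sqrt(13)/494673999 ≈ -2.5959e-5 - 1.4577e-8*I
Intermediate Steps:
m(U) = sqrt(-159 + U)
1/(-38523 + m(-309)) = 1/(-38523 + sqrt(-159 - 309)) = 1/(-38523 + sqrt(-468)) = 1/(-38523 + 6*I*sqrt(13))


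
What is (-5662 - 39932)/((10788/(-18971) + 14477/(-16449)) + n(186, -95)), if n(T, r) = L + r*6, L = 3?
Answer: 7113894559263/88693350536 ≈ 80.208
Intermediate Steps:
n(T, r) = 3 + 6*r (n(T, r) = 3 + r*6 = 3 + 6*r)
(-5662 - 39932)/((10788/(-18971) + 14477/(-16449)) + n(186, -95)) = (-5662 - 39932)/((10788/(-18971) + 14477/(-16449)) + (3 + 6*(-95))) = -45594/((10788*(-1/18971) + 14477*(-1/16449)) + (3 - 570)) = -45594/((-10788/18971 - 14477/16449) - 567) = -45594/(-452094979/312053979 - 567) = -45594/(-177386701072/312053979) = -45594*(-312053979/177386701072) = 7113894559263/88693350536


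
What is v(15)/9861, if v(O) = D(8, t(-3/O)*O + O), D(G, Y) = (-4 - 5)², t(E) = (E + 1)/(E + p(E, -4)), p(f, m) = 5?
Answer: 27/3287 ≈ 0.0082142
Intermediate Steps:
t(E) = (1 + E)/(5 + E) (t(E) = (E + 1)/(E + 5) = (1 + E)/(5 + E))
D(G, Y) = 81 (D(G, Y) = (-9)² = 81)
v(O) = 81
v(15)/9861 = 81/9861 = 81*(1/9861) = 27/3287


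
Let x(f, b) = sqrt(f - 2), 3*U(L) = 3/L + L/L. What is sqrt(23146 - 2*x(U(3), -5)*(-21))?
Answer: sqrt(23146 + 28*I*sqrt(3)) ≈ 152.14 + 0.159*I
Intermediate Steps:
U(L) = 1/3 + 1/L (U(L) = (3/L + L/L)/3 = (3/L + 1)/3 = (1 + 3/L)/3 = 1/3 + 1/L)
x(f, b) = sqrt(-2 + f)
sqrt(23146 - 2*x(U(3), -5)*(-21)) = sqrt(23146 - 2*sqrt(-2 + (1/3)*(3 + 3)/3)*(-21)) = sqrt(23146 - 2*sqrt(-2 + (1/3)*(1/3)*6)*(-21)) = sqrt(23146 - 2*sqrt(-2 + 2/3)*(-21)) = sqrt(23146 - 4*I*sqrt(3)/3*(-21)) = sqrt(23146 + 28*I*sqrt(3))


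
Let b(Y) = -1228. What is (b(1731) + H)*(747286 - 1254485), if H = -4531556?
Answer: 2299023512016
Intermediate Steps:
(b(1731) + H)*(747286 - 1254485) = (-1228 - 4531556)*(747286 - 1254485) = -4532784*(-507199) = 2299023512016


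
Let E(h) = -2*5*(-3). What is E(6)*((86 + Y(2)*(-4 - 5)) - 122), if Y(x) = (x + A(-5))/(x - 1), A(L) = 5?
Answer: -2970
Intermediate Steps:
Y(x) = (5 + x)/(-1 + x) (Y(x) = (x + 5)/(x - 1) = (5 + x)/(-1 + x))
E(h) = 30 (E(h) = -10*(-3) = 30)
E(6)*((86 + Y(2)*(-4 - 5)) - 122) = 30*((86 + ((5 + 2)/(-1 + 2))*(-4 - 5)) - 122) = 30*((86 + (7/1)*(-9)) - 122) = 30*((86 + (1*7)*(-9)) - 122) = 30*((86 + 7*(-9)) - 122) = 30*((86 - 63) - 122) = 30*(23 - 122) = 30*(-99) = -2970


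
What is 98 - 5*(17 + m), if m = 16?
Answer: -67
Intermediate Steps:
98 - 5*(17 + m) = 98 - 5*(17 + 16) = 98 - 5*33 = 98 - 1*165 = 98 - 165 = -67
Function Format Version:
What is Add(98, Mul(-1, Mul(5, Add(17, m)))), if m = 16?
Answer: -67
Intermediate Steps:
Add(98, Mul(-1, Mul(5, Add(17, m)))) = Add(98, Mul(-1, Mul(5, Add(17, 16)))) = Add(98, Mul(-1, Mul(5, 33))) = Add(98, Mul(-1, 165)) = Add(98, -165) = -67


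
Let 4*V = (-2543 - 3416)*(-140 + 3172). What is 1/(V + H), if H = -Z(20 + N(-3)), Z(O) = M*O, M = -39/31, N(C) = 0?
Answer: -31/140023802 ≈ -2.2139e-7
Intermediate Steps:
M = -39/31 (M = -39*1/31 = -39/31 ≈ -1.2581)
Z(O) = -39*O/31
V = -4516922 (V = ((-2543 - 3416)*(-140 + 3172))/4 = (-5959*3032)/4 = (¼)*(-18067688) = -4516922)
H = 780/31 (H = -(-39)*(20 + 0)/31 = -(-39)*20/31 = -1*(-780/31) = 780/31 ≈ 25.161)
1/(V + H) = 1/(-4516922 + 780/31) = 1/(-140023802/31) = -31/140023802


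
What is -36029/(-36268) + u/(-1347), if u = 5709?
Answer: -52840983/16284332 ≈ -3.2449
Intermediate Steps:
-36029/(-36268) + u/(-1347) = -36029/(-36268) + 5709/(-1347) = -36029*(-1/36268) + 5709*(-1/1347) = 36029/36268 - 1903/449 = -52840983/16284332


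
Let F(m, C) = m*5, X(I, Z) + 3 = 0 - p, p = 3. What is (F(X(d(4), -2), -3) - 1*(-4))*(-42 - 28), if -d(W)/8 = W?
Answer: 1820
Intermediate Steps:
d(W) = -8*W
X(I, Z) = -6 (X(I, Z) = -3 + (0 - 1*3) = -3 + (0 - 3) = -3 - 3 = -6)
F(m, C) = 5*m
(F(X(d(4), -2), -3) - 1*(-4))*(-42 - 28) = (5*(-6) - 1*(-4))*(-42 - 28) = (-30 + 4)*(-70) = -26*(-70) = 1820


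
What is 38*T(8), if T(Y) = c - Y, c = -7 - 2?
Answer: -646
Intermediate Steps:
c = -9
T(Y) = -9 - Y
38*T(8) = 38*(-9 - 1*8) = 38*(-9 - 8) = 38*(-17) = -646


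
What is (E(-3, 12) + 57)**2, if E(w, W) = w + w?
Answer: 2601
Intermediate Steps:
E(w, W) = 2*w
(E(-3, 12) + 57)**2 = (2*(-3) + 57)**2 = (-6 + 57)**2 = 51**2 = 2601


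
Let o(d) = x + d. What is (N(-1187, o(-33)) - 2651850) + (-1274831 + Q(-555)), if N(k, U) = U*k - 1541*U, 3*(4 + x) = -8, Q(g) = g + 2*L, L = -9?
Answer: -11457130/3 ≈ -3.8190e+6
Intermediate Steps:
Q(g) = -18 + g (Q(g) = g + 2*(-9) = g - 18 = -18 + g)
x = -20/3 (x = -4 + (⅓)*(-8) = -4 - 8/3 = -20/3 ≈ -6.6667)
o(d) = -20/3 + d
N(k, U) = -1541*U + U*k
(N(-1187, o(-33)) - 2651850) + (-1274831 + Q(-555)) = ((-20/3 - 33)*(-1541 - 1187) - 2651850) + (-1274831 + (-18 - 555)) = (-119/3*(-2728) - 2651850) + (-1274831 - 573) = (324632/3 - 2651850) - 1275404 = -7630918/3 - 1275404 = -11457130/3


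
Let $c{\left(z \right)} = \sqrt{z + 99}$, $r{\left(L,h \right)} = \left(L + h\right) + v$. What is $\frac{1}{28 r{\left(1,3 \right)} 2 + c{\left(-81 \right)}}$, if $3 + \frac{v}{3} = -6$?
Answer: $- \frac{644}{829463} - \frac{3 \sqrt{2}}{1658926} \approx -0.00077896$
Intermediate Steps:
$v = -27$ ($v = -9 + 3 \left(-6\right) = -9 - 18 = -27$)
$r{\left(L,h \right)} = -27 + L + h$ ($r{\left(L,h \right)} = \left(L + h\right) - 27 = -27 + L + h$)
$c{\left(z \right)} = \sqrt{99 + z}$
$\frac{1}{28 r{\left(1,3 \right)} 2 + c{\left(-81 \right)}} = \frac{1}{28 \left(-27 + 1 + 3\right) 2 + \sqrt{99 - 81}} = \frac{1}{28 \left(-23\right) 2 + \sqrt{18}} = \frac{1}{\left(-644\right) 2 + 3 \sqrt{2}} = \frac{1}{-1288 + 3 \sqrt{2}}$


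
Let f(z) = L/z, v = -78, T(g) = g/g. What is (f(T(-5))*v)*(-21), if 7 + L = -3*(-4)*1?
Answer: 8190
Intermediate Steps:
T(g) = 1
L = 5 (L = -7 - 3*(-4)*1 = -7 + 12*1 = -7 + 12 = 5)
f(z) = 5/z
(f(T(-5))*v)*(-21) = ((5/1)*(-78))*(-21) = ((5*1)*(-78))*(-21) = (5*(-78))*(-21) = -390*(-21) = 8190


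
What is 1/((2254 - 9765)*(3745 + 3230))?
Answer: -1/52389225 ≈ -1.9088e-8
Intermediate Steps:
1/((2254 - 9765)*(3745 + 3230)) = 1/(-7511*6975) = -1/7511*1/6975 = -1/52389225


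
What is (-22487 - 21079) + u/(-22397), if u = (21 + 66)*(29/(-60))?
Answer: -19514953199/447940 ≈ -43566.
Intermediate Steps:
u = -841/20 (u = 87*(29*(-1/60)) = 87*(-29/60) = -841/20 ≈ -42.050)
(-22487 - 21079) + u/(-22397) = (-22487 - 21079) - 841/20/(-22397) = -43566 - 841/20*(-1/22397) = -43566 + 841/447940 = -19514953199/447940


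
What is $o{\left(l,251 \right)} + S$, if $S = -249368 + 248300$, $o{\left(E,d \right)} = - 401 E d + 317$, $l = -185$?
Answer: $18619684$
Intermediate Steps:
$o{\left(E,d \right)} = 317 - 401 E d$ ($o{\left(E,d \right)} = - 401 E d + 317 = 317 - 401 E d$)
$S = -1068$
$o{\left(l,251 \right)} + S = \left(317 - \left(-74185\right) 251\right) - 1068 = \left(317 + 18620435\right) - 1068 = 18620752 - 1068 = 18619684$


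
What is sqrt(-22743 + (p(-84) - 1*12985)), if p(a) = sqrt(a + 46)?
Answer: sqrt(-35728 + I*sqrt(38)) ≈ 0.016 + 189.02*I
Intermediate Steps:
p(a) = sqrt(46 + a)
sqrt(-22743 + (p(-84) - 1*12985)) = sqrt(-22743 + (sqrt(46 - 84) - 1*12985)) = sqrt(-22743 + (sqrt(-38) - 12985)) = sqrt(-22743 + (I*sqrt(38) - 12985)) = sqrt(-22743 + (-12985 + I*sqrt(38))) = sqrt(-35728 + I*sqrt(38))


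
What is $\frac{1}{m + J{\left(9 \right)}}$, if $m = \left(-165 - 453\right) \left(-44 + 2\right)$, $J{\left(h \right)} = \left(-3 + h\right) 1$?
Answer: $\frac{1}{25962} \approx 3.8518 \cdot 10^{-5}$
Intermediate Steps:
$J{\left(h \right)} = -3 + h$
$m = 25956$ ($m = \left(-618\right) \left(-42\right) = 25956$)
$\frac{1}{m + J{\left(9 \right)}} = \frac{1}{25956 + \left(-3 + 9\right)} = \frac{1}{25956 + 6} = \frac{1}{25962}$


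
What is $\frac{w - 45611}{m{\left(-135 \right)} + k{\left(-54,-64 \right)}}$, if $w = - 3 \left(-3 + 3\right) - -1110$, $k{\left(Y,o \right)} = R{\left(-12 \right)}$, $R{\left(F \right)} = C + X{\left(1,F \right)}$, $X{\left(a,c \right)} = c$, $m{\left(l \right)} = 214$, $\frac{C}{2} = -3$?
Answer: $- \frac{44501}{196} \approx -227.05$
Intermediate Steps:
$C = -6$ ($C = 2 \left(-3\right) = -6$)
$R{\left(F \right)} = -6 + F$
$k{\left(Y,o \right)} = -18$ ($k{\left(Y,o \right)} = -6 - 12 = -18$)
$w = 1110$ ($w = \left(-3\right) 0 + 1110 = 0 + 1110 = 1110$)
$\frac{w - 45611}{m{\left(-135 \right)} + k{\left(-54,-64 \right)}} = \frac{1110 - 45611}{214 - 18} = - \frac{44501}{196}$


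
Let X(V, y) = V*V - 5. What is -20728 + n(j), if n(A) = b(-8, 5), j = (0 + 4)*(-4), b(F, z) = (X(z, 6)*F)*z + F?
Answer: -21536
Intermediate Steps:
X(V, y) = -5 + V² (X(V, y) = V² - 5 = -5 + V²)
b(F, z) = F + F*z*(-5 + z²) (b(F, z) = ((-5 + z²)*F)*z + F = (F*(-5 + z²))*z + F = F*z*(-5 + z²) + F = F + F*z*(-5 + z²))
j = -16 (j = 4*(-4) = -16)
n(A) = -808 (n(A) = -8*(1 + 5*(-5 + 5²)) = -8*(1 + 5*(-5 + 25)) = -8*(1 + 5*20) = -8*(1 + 100) = -8*101 = -808)
-20728 + n(j) = -20728 - 808 = -21536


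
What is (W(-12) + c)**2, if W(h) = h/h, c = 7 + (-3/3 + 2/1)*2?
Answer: 100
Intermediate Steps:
c = 9 (c = 7 + (-3*1/3 + 2*1)*2 = 7 + (-1 + 2)*2 = 7 + 1*2 = 7 + 2 = 9)
W(h) = 1
(W(-12) + c)**2 = (1 + 9)**2 = 10**2 = 100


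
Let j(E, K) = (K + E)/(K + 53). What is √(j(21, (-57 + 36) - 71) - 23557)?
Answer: 14*I*√182793/39 ≈ 153.48*I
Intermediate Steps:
j(E, K) = (E + K)/(53 + K)
√(j(21, (-57 + 36) - 71) - 23557) = √((21 + ((-57 + 36) - 71))/(53 + ((-57 + 36) - 71)) - 23557) = √((21 + (-21 - 71))/(53 + (-21 - 71)) - 23557) = √((21 - 92)/(53 - 92) - 23557) = √(-71/(-39) - 23557) = √(-1/39*(-71) - 23557) = √(71/39 - 23557) = √(-918652/39) = 14*I*√182793/39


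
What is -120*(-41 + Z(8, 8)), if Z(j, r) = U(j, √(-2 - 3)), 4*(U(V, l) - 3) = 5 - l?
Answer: 4410 + 30*I*√5 ≈ 4410.0 + 67.082*I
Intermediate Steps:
U(V, l) = 17/4 - l/4 (U(V, l) = 3 + (5 - l)/4 = 3 + (5/4 - l/4) = 17/4 - l/4)
Z(j, r) = 17/4 - I*√5/4 (Z(j, r) = 17/4 - √(-2 - 3)/4 = 17/4 - I*√5/4)
-120*(-41 + Z(8, 8)) = -120*(-41 + (17/4 - I*√5/4)) = -120*(-147/4 - I*√5/4) = 4410 + 30*I*√5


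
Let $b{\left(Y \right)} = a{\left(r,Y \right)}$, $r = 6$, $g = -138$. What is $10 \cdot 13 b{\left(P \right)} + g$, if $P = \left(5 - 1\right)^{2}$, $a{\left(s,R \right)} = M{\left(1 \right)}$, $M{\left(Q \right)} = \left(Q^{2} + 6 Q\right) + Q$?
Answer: $902$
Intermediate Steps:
$M{\left(Q \right)} = Q^{2} + 7 Q$
$a{\left(s,R \right)} = 8$ ($a{\left(s,R \right)} = 1 \left(7 + 1\right) = 1 \cdot 8 = 8$)
$P = 16$ ($P = 4^{2} = 16$)
$b{\left(Y \right)} = 8$
$10 \cdot 13 b{\left(P \right)} + g = 10 \cdot 13 \cdot 8 - 138 = 130 \cdot 8 - 138 = 1040 - 138 = 902$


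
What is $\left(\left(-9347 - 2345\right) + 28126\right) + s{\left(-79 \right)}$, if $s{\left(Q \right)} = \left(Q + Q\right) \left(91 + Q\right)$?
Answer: $14538$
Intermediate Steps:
$s{\left(Q \right)} = 2 Q \left(91 + Q\right)$
$\left(\left(-9347 - 2345\right) + 28126\right) + s{\left(-79 \right)} = \left(\left(-9347 - 2345\right) + 28126\right) + 2 \left(-79\right) \left(91 - 79\right) = \left(-11692 + 28126\right) + 2 \left(-79\right) 12 = 16434 - 1896 = 14538$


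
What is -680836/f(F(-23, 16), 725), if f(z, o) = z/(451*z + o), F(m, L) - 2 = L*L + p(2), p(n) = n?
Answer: -308955521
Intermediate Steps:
F(m, L) = 4 + L² (F(m, L) = 2 + (L*L + 2) = 2 + (L² + 2) = 2 + (2 + L²) = 4 + L²)
f(z, o) = z/(o + 451*z)
-680836/f(F(-23, 16), 725) = -680836*(725 + 451*(4 + 16²))/(4 + 16²) = -680836*(725 + 451*(4 + 256))/(4 + 256) = -680836/(260/(725 + 451*260)) = -680836/(260/(725 + 117260)) = -680836/(260/117985) = -680836/(260*(1/117985)) = -680836/52/23597 = -680836*23597/52 = -308955521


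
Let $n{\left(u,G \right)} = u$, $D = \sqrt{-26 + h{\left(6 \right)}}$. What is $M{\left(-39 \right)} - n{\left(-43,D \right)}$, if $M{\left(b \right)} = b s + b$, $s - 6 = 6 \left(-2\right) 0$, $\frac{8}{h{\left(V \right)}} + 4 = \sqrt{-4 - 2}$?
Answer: $-230$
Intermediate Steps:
$h{\left(V \right)} = \frac{8}{-4 + i \sqrt{6}}$ ($h{\left(V \right)} = \frac{8}{-4 + \sqrt{-4 - 2}} = \frac{8}{-4 + \sqrt{-6}} = \frac{8}{-4 + i \sqrt{6}}$)
$D = \sqrt{- \frac{302}{11} - \frac{4 i \sqrt{6}}{11}}$ ($D = \sqrt{-26 - \left(\frac{16}{11} + \frac{4 i \sqrt{6}}{11}\right)} = \sqrt{- \frac{302}{11} - \frac{4 i \sqrt{6}}{11}} \approx 0.08499 - 5.2404 i$)
$s = 6$ ($s = 6 + 6 \left(-2\right) 0 = 6 - 0 = 6 + 0 = 6$)
$M{\left(b \right)} = 7 b$ ($M{\left(b \right)} = b 6 + b = 6 b + b = 7 b$)
$M{\left(-39 \right)} - n{\left(-43,D \right)} = 7 \left(-39\right) - -43 = -273 + 43 = -230$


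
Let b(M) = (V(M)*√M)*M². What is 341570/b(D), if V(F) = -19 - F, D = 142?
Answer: -170785*√142/230494684 ≈ -0.0088294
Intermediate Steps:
b(M) = M^(5/2)*(-19 - M) (b(M) = ((-19 - M)*√M)*M² = (√M*(-19 - M))*M² = M^(5/2)*(-19 - M))
341570/b(D) = 341570/((142^(5/2)*(-19 - 1*142))) = 341570/(((20164*√142)*(-19 - 142))) = 341570/(((20164*√142)*(-161))) = 341570/((-3246404*√142)) = 341570*(-√142/460989368) = -170785*√142/230494684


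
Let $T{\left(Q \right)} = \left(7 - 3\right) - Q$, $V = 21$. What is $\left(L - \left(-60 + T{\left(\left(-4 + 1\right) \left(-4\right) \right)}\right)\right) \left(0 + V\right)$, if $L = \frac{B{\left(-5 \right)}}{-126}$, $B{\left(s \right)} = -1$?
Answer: $\frac{8569}{6} \approx 1428.2$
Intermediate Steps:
$T{\left(Q \right)} = 4 - Q$
$L = \frac{1}{126}$ ($L = - \frac{1}{-126} = \left(-1\right) \left(- \frac{1}{126}\right) = \frac{1}{126} \approx 0.0079365$)
$\left(L - \left(-60 + T{\left(\left(-4 + 1\right) \left(-4\right) \right)}\right)\right) \left(0 + V\right) = \left(\frac{1}{126} + \left(60 - \left(4 - \left(-4 + 1\right) \left(-4\right)\right)\right)\right) \left(0 + 21\right) = \left(\frac{1}{126} + \left(60 - \left(4 - \left(-3\right) \left(-4\right)\right)\right)\right) 21 = \left(\frac{1}{126} + \left(60 - \left(4 - 12\right)\right)\right) 21 = \left(\frac{1}{126} + \left(60 - -8\right)\right) 21 = \left(\frac{1}{126} + \left(60 + 8\right)\right) 21 = \left(\frac{1}{126} + 68\right) 21 = \frac{8569}{126} \cdot 21 = \frac{8569}{6}$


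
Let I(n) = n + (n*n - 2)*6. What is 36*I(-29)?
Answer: 180180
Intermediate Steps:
I(n) = -12 + n + 6*n**2 (I(n) = n + (n**2 - 2)*6 = n + (-2 + n**2)*6 = n + (-12 + 6*n**2) = -12 + n + 6*n**2)
36*I(-29) = 36*(-12 - 29 + 6*(-29)**2) = 36*(-12 - 29 + 6*841) = 36*(-12 - 29 + 5046) = 36*5005 = 180180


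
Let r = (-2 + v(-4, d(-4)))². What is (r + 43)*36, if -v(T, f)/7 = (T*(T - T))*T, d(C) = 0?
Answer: 1692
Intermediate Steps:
v(T, f) = 0 (v(T, f) = -7*T*(T - T)*T = -7*T*0*T = -0*T = -7*0 = 0)
r = 4 (r = (-2 + 0)² = (-2)² = 4)
(r + 43)*36 = (4 + 43)*36 = 47*36 = 1692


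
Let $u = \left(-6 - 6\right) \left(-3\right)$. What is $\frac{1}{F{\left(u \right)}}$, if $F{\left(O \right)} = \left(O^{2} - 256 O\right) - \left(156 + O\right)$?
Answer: $- \frac{1}{8112} \approx -0.00012327$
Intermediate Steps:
$u = 36$ ($u = \left(-12\right) \left(-3\right) = 36$)
$F{\left(O \right)} = -156 + O^{2} - 257 O$
$\frac{1}{F{\left(u \right)}} = \frac{1}{-156 + 36^{2} - 9252} = \frac{1}{-156 + 1296 - 9252} = \frac{1}{-8112} = - \frac{1}{8112}$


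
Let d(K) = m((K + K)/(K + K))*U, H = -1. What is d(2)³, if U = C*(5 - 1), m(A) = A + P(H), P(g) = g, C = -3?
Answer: 0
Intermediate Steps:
m(A) = -1 + A (m(A) = A - 1 = -1 + A)
U = -12 (U = -3*(5 - 1) = -3*4 = -12)
d(K) = 0 (d(K) = (-1 + (K + K)/(K + K))*(-12) = (-1 + (2*K)/((2*K)))*(-12) = (-1 + (2*K)*(1/(2*K)))*(-12) = (-1 + 1)*(-12) = 0*(-12) = 0)
d(2)³ = 0³ = 0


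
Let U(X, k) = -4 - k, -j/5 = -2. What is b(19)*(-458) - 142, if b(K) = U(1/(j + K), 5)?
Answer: 3980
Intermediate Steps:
j = 10 (j = -5*(-2) = 10)
b(K) = -9 (b(K) = -4 - 1*5 = -4 - 5 = -9)
b(19)*(-458) - 142 = -9*(-458) - 142 = 4122 - 142 = 3980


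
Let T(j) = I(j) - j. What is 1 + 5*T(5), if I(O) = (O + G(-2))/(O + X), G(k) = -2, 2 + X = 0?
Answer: -19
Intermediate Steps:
X = -2 (X = -2 + 0 = -2)
I(O) = 1 (I(O) = (O - 2)/(O - 2) = (-2 + O)/(-2 + O) = 1)
T(j) = 1 - j
1 + 5*T(5) = 1 + 5*(1 - 1*5) = 1 + 5*(1 - 5) = 1 + 5*(-4) = 1 - 20 = -19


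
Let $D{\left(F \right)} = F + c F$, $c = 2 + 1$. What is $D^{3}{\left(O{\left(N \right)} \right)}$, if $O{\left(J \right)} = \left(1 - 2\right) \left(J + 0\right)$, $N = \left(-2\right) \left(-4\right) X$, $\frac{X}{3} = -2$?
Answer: $7077888$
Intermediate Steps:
$X = -6$ ($X = 3 \left(-2\right) = -6$)
$N = -48$ ($N = \left(-2\right) \left(-4\right) \left(-6\right) = 8 \left(-6\right) = -48$)
$O{\left(J \right)} = - J$ ($O{\left(J \right)} = \left(1 - 2\right) J = - J$)
$c = 3$
$D{\left(F \right)} = 4 F$ ($D{\left(F \right)} = F + 3 F = 4 F$)
$D^{3}{\left(O{\left(N \right)} \right)} = \left(4 \left(\left(-1\right) \left(-48\right)\right)\right)^{3} = \left(4 \cdot 48\right)^{3} = 192^{3} = 7077888$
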